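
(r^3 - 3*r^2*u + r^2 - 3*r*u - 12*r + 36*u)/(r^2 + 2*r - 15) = (r^2 - 3*r*u + 4*r - 12*u)/(r + 5)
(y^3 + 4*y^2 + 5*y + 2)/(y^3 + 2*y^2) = 1 + 2/y + y^(-2)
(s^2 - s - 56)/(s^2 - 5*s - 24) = (s + 7)/(s + 3)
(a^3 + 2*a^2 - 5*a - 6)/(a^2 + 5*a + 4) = (a^2 + a - 6)/(a + 4)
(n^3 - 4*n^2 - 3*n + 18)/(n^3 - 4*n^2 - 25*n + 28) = (n^3 - 4*n^2 - 3*n + 18)/(n^3 - 4*n^2 - 25*n + 28)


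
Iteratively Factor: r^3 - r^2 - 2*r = (r + 1)*(r^2 - 2*r) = r*(r + 1)*(r - 2)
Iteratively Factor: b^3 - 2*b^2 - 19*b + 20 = (b + 4)*(b^2 - 6*b + 5) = (b - 1)*(b + 4)*(b - 5)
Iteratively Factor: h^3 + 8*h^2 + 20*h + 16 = (h + 4)*(h^2 + 4*h + 4) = (h + 2)*(h + 4)*(h + 2)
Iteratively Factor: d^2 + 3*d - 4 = (d - 1)*(d + 4)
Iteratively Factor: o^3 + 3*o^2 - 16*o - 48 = (o + 3)*(o^2 - 16) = (o - 4)*(o + 3)*(o + 4)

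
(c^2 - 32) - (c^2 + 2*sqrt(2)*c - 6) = -2*sqrt(2)*c - 26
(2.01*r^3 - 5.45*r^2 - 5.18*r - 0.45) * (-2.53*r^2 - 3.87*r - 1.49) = -5.0853*r^5 + 6.0098*r^4 + 31.202*r^3 + 29.3056*r^2 + 9.4597*r + 0.6705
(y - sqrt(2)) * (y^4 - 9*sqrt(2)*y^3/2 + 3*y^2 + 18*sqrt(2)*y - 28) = y^5 - 11*sqrt(2)*y^4/2 + 12*y^3 + 15*sqrt(2)*y^2 - 64*y + 28*sqrt(2)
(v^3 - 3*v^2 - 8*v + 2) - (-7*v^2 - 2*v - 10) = v^3 + 4*v^2 - 6*v + 12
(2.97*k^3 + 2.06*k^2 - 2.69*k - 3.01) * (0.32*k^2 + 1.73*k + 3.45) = 0.9504*k^5 + 5.7973*k^4 + 12.9495*k^3 + 1.4901*k^2 - 14.4878*k - 10.3845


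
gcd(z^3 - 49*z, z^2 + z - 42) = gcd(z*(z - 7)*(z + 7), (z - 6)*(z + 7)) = z + 7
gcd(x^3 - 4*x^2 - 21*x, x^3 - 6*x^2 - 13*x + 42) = x^2 - 4*x - 21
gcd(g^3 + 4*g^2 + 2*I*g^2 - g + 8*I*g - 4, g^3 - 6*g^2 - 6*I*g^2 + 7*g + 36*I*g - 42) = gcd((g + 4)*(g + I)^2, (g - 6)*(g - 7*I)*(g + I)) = g + I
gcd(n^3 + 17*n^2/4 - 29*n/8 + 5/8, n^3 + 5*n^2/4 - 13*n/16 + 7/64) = n - 1/4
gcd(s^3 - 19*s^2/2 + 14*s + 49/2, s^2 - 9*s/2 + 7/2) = s - 7/2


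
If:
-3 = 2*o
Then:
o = -3/2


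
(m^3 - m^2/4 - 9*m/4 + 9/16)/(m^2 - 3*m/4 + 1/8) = (4*m^2 - 9)/(2*(2*m - 1))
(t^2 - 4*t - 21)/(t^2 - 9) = (t - 7)/(t - 3)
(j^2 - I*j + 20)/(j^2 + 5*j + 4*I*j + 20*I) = (j - 5*I)/(j + 5)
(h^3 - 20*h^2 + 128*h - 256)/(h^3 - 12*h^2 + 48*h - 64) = (h^2 - 16*h + 64)/(h^2 - 8*h + 16)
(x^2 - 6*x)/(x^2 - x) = (x - 6)/(x - 1)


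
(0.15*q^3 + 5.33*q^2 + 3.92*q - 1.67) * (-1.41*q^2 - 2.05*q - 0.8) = -0.2115*q^5 - 7.8228*q^4 - 16.5737*q^3 - 9.9453*q^2 + 0.2875*q + 1.336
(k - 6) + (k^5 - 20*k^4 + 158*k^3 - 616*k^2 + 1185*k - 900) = k^5 - 20*k^4 + 158*k^3 - 616*k^2 + 1186*k - 906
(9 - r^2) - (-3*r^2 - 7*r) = 2*r^2 + 7*r + 9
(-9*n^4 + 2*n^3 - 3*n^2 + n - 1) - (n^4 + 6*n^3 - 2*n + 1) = -10*n^4 - 4*n^3 - 3*n^2 + 3*n - 2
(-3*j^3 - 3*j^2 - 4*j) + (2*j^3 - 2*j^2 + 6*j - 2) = -j^3 - 5*j^2 + 2*j - 2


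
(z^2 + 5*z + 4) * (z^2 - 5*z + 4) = z^4 - 17*z^2 + 16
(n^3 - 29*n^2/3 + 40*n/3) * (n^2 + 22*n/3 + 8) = n^5 - 7*n^4/3 - 446*n^3/9 + 184*n^2/9 + 320*n/3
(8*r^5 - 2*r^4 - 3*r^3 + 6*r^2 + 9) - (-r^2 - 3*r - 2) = 8*r^5 - 2*r^4 - 3*r^3 + 7*r^2 + 3*r + 11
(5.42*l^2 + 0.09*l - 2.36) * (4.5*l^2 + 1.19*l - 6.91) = 24.39*l^4 + 6.8548*l^3 - 47.9651*l^2 - 3.4303*l + 16.3076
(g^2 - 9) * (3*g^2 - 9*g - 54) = 3*g^4 - 9*g^3 - 81*g^2 + 81*g + 486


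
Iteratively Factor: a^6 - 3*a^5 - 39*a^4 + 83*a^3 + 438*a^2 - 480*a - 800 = (a - 5)*(a^5 + 2*a^4 - 29*a^3 - 62*a^2 + 128*a + 160) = (a - 5)*(a + 4)*(a^4 - 2*a^3 - 21*a^2 + 22*a + 40) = (a - 5)*(a + 4)^2*(a^3 - 6*a^2 + 3*a + 10) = (a - 5)*(a + 1)*(a + 4)^2*(a^2 - 7*a + 10) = (a - 5)*(a - 2)*(a + 1)*(a + 4)^2*(a - 5)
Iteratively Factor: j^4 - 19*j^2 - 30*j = (j - 5)*(j^3 + 5*j^2 + 6*j) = j*(j - 5)*(j^2 + 5*j + 6) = j*(j - 5)*(j + 2)*(j + 3)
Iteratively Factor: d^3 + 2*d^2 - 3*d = (d + 3)*(d^2 - d) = d*(d + 3)*(d - 1)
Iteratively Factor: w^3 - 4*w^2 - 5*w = (w - 5)*(w^2 + w) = (w - 5)*(w + 1)*(w)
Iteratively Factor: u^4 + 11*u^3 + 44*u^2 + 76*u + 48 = (u + 2)*(u^3 + 9*u^2 + 26*u + 24) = (u + 2)*(u + 4)*(u^2 + 5*u + 6) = (u + 2)*(u + 3)*(u + 4)*(u + 2)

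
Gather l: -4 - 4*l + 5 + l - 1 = -3*l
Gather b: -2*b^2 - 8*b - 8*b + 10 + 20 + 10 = -2*b^2 - 16*b + 40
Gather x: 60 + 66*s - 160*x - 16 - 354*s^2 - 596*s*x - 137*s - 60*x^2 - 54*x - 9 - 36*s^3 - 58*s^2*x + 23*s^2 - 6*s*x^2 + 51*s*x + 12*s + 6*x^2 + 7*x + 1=-36*s^3 - 331*s^2 - 59*s + x^2*(-6*s - 54) + x*(-58*s^2 - 545*s - 207) + 36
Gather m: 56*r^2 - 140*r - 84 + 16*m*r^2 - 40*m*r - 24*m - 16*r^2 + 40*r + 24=m*(16*r^2 - 40*r - 24) + 40*r^2 - 100*r - 60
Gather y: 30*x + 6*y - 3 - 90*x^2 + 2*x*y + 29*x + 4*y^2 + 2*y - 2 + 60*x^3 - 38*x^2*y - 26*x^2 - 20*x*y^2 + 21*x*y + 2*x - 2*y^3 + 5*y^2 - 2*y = 60*x^3 - 116*x^2 + 61*x - 2*y^3 + y^2*(9 - 20*x) + y*(-38*x^2 + 23*x + 6) - 5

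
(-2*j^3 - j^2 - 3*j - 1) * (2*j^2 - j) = -4*j^5 - 5*j^3 + j^2 + j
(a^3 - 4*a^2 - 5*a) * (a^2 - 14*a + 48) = a^5 - 18*a^4 + 99*a^3 - 122*a^2 - 240*a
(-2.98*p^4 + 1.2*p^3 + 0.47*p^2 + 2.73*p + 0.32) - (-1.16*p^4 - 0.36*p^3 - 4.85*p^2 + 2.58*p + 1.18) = -1.82*p^4 + 1.56*p^3 + 5.32*p^2 + 0.15*p - 0.86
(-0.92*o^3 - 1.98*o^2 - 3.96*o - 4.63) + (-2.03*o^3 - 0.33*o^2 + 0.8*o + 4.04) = -2.95*o^3 - 2.31*o^2 - 3.16*o - 0.59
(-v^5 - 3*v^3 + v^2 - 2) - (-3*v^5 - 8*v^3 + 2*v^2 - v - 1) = 2*v^5 + 5*v^3 - v^2 + v - 1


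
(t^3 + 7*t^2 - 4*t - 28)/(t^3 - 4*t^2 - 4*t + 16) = (t + 7)/(t - 4)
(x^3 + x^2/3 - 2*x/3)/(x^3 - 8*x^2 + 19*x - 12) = x*(3*x^2 + x - 2)/(3*(x^3 - 8*x^2 + 19*x - 12))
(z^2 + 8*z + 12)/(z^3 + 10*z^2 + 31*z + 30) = (z + 6)/(z^2 + 8*z + 15)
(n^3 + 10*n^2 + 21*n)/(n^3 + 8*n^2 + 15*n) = (n + 7)/(n + 5)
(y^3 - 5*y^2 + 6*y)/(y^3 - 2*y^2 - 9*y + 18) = y/(y + 3)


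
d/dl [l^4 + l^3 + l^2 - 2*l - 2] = 4*l^3 + 3*l^2 + 2*l - 2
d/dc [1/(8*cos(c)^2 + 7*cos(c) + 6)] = (16*cos(c) + 7)*sin(c)/(8*cos(c)^2 + 7*cos(c) + 6)^2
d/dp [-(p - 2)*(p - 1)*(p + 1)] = -3*p^2 + 4*p + 1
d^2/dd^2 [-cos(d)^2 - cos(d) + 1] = cos(d) + 2*cos(2*d)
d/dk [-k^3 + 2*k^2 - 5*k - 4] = -3*k^2 + 4*k - 5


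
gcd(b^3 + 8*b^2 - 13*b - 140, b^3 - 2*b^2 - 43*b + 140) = b^2 + 3*b - 28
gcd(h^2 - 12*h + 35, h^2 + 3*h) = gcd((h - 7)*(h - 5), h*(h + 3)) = 1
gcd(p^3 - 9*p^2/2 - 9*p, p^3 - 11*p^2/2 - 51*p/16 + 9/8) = p - 6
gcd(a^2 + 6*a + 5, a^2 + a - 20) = a + 5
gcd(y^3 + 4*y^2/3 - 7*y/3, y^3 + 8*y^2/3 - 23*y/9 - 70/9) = y + 7/3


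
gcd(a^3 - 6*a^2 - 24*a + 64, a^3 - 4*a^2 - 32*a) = a^2 - 4*a - 32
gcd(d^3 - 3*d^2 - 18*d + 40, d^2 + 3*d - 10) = d - 2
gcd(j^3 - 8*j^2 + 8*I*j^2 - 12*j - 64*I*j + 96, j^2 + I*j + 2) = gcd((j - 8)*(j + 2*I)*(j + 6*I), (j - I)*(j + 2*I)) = j + 2*I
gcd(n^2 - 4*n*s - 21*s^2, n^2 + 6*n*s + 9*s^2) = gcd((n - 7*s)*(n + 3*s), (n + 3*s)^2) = n + 3*s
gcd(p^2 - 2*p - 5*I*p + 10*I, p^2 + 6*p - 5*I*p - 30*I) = p - 5*I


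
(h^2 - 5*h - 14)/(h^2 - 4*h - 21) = (h + 2)/(h + 3)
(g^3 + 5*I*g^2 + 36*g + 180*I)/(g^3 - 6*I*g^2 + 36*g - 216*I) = (g + 5*I)/(g - 6*I)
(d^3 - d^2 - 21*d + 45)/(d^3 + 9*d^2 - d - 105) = (d - 3)/(d + 7)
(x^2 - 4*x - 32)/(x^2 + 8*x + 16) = (x - 8)/(x + 4)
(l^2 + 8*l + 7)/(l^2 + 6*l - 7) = (l + 1)/(l - 1)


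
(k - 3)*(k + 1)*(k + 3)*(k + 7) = k^4 + 8*k^3 - 2*k^2 - 72*k - 63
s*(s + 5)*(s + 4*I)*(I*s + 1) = I*s^4 - 3*s^3 + 5*I*s^3 - 15*s^2 + 4*I*s^2 + 20*I*s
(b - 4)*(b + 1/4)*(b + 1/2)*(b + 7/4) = b^4 - 3*b^3/2 - 137*b^2/16 - 177*b/32 - 7/8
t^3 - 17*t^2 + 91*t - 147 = (t - 7)^2*(t - 3)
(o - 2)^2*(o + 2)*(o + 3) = o^4 + o^3 - 10*o^2 - 4*o + 24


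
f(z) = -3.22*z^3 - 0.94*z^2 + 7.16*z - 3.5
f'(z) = -9.66*z^2 - 1.88*z + 7.16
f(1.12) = -1.18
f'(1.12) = -7.06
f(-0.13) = -4.44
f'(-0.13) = 7.24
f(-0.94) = -8.39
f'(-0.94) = 0.39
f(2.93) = -71.59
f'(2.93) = -81.28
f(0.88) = -0.12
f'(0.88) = -1.98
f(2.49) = -41.21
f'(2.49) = -57.41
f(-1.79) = -0.86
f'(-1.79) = -20.43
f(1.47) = -5.23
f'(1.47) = -16.48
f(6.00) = -689.90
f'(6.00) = -351.88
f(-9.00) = 2203.30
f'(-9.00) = -758.38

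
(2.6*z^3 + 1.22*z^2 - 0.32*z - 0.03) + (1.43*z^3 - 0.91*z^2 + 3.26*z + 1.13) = 4.03*z^3 + 0.31*z^2 + 2.94*z + 1.1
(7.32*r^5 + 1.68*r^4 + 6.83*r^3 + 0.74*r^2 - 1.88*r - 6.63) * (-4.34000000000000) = -31.7688*r^5 - 7.2912*r^4 - 29.6422*r^3 - 3.2116*r^2 + 8.1592*r + 28.7742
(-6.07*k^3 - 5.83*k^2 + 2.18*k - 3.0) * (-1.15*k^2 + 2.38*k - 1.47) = 6.9805*k^5 - 7.7421*k^4 - 7.4595*k^3 + 17.2085*k^2 - 10.3446*k + 4.41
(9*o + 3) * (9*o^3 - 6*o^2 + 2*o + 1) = 81*o^4 - 27*o^3 + 15*o + 3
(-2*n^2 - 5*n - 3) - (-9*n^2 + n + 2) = 7*n^2 - 6*n - 5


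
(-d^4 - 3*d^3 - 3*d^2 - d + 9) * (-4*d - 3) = 4*d^5 + 15*d^4 + 21*d^3 + 13*d^2 - 33*d - 27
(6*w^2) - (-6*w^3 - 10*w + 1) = 6*w^3 + 6*w^2 + 10*w - 1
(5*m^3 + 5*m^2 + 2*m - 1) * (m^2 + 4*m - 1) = 5*m^5 + 25*m^4 + 17*m^3 + 2*m^2 - 6*m + 1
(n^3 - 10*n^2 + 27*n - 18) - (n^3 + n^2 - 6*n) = -11*n^2 + 33*n - 18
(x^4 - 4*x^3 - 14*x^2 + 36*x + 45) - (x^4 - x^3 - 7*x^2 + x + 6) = -3*x^3 - 7*x^2 + 35*x + 39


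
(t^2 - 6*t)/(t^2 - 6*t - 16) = t*(6 - t)/(-t^2 + 6*t + 16)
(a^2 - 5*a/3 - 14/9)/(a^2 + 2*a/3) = (a - 7/3)/a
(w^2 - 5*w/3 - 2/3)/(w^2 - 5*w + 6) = (w + 1/3)/(w - 3)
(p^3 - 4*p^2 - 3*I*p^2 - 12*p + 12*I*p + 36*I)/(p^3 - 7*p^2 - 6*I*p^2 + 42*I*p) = (p^3 - p^2*(4 + 3*I) + 12*p*(-1 + I) + 36*I)/(p*(p^2 - p*(7 + 6*I) + 42*I))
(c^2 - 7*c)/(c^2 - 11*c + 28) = c/(c - 4)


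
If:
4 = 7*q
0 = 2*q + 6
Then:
No Solution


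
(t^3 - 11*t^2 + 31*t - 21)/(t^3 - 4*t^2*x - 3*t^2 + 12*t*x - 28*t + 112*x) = (-t^2 + 4*t - 3)/(-t^2 + 4*t*x - 4*t + 16*x)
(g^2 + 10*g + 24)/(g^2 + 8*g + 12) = (g + 4)/(g + 2)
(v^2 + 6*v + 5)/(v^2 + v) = (v + 5)/v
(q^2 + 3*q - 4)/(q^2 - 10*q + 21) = (q^2 + 3*q - 4)/(q^2 - 10*q + 21)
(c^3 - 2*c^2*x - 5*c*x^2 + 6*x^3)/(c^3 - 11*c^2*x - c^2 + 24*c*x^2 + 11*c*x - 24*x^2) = (-c^2 - c*x + 2*x^2)/(-c^2 + 8*c*x + c - 8*x)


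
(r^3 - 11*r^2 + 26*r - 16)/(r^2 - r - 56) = (r^2 - 3*r + 2)/(r + 7)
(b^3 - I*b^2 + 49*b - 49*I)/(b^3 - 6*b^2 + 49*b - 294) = (b - I)/(b - 6)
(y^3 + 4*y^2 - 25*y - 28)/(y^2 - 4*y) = y + 8 + 7/y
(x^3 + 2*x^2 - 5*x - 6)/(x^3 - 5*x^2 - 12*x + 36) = (x + 1)/(x - 6)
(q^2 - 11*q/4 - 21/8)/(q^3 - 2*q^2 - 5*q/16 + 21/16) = 2*(2*q - 7)/(4*q^2 - 11*q + 7)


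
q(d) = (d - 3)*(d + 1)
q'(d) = 2*d - 2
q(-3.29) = 14.40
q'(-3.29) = -8.58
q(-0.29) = -2.34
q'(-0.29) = -2.58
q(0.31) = -3.52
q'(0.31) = -1.38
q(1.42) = -3.82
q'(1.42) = 0.84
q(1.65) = -3.58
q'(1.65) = 1.30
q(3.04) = 0.16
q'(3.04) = 4.08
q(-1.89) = 4.35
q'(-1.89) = -5.78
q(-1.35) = 1.52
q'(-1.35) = -4.70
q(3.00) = 0.00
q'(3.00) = 4.00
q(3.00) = 0.00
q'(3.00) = 4.00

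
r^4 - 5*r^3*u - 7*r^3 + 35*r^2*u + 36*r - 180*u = (r - 6)*(r - 3)*(r + 2)*(r - 5*u)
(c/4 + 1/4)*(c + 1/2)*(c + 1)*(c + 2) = c^4/4 + 9*c^3/8 + 7*c^2/4 + 9*c/8 + 1/4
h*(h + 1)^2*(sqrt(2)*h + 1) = sqrt(2)*h^4 + h^3 + 2*sqrt(2)*h^3 + sqrt(2)*h^2 + 2*h^2 + h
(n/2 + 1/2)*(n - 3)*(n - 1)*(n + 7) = n^4/2 + 2*n^3 - 11*n^2 - 2*n + 21/2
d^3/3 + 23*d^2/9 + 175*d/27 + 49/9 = (d/3 + 1)*(d + 7/3)^2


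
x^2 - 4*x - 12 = (x - 6)*(x + 2)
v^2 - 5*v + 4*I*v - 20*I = (v - 5)*(v + 4*I)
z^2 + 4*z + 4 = (z + 2)^2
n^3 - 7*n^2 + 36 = (n - 6)*(n - 3)*(n + 2)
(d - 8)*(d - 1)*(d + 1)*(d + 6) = d^4 - 2*d^3 - 49*d^2 + 2*d + 48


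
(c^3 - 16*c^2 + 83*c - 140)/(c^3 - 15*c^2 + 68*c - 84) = (c^2 - 9*c + 20)/(c^2 - 8*c + 12)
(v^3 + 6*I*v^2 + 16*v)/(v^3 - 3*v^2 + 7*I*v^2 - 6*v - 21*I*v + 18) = v*(v^2 + 6*I*v + 16)/(v^3 + v^2*(-3 + 7*I) - 3*v*(2 + 7*I) + 18)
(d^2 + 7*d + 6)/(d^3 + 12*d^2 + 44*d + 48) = (d + 1)/(d^2 + 6*d + 8)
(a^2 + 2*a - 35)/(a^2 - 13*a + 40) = (a + 7)/(a - 8)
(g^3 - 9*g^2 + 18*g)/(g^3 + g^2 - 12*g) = (g - 6)/(g + 4)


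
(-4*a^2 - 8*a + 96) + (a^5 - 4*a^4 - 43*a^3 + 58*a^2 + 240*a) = a^5 - 4*a^4 - 43*a^3 + 54*a^2 + 232*a + 96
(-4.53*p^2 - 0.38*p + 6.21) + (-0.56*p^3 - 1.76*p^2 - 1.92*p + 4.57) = -0.56*p^3 - 6.29*p^2 - 2.3*p + 10.78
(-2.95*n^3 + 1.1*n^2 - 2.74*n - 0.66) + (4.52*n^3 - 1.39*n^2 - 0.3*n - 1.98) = 1.57*n^3 - 0.29*n^2 - 3.04*n - 2.64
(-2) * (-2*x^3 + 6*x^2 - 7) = 4*x^3 - 12*x^2 + 14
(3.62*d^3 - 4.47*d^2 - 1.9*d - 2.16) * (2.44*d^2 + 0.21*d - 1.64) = 8.8328*d^5 - 10.1466*d^4 - 11.5115*d^3 + 1.6614*d^2 + 2.6624*d + 3.5424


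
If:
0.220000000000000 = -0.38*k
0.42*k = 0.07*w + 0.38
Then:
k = -0.58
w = -8.90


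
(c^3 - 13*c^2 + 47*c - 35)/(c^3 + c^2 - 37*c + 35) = (c - 7)/(c + 7)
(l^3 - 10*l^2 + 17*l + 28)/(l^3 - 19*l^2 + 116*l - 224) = (l + 1)/(l - 8)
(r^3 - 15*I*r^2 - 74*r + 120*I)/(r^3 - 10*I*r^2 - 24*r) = (r - 5*I)/r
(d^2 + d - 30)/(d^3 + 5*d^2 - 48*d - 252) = (d - 5)/(d^2 - d - 42)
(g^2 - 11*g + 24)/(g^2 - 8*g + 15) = (g - 8)/(g - 5)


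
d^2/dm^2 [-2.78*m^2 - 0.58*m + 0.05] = -5.56000000000000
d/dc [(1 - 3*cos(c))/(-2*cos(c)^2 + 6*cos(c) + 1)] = (6*cos(c)^2 - 4*cos(c) + 9)*sin(c)/(6*cos(c) - cos(2*c))^2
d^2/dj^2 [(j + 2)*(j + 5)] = 2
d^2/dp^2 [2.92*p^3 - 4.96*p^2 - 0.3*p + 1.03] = 17.52*p - 9.92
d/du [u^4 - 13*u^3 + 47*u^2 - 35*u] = 4*u^3 - 39*u^2 + 94*u - 35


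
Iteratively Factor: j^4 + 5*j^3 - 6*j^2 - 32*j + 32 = (j - 2)*(j^3 + 7*j^2 + 8*j - 16) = (j - 2)*(j - 1)*(j^2 + 8*j + 16) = (j - 2)*(j - 1)*(j + 4)*(j + 4)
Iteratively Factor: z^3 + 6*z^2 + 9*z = (z + 3)*(z^2 + 3*z) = z*(z + 3)*(z + 3)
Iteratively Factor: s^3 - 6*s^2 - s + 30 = (s - 3)*(s^2 - 3*s - 10) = (s - 5)*(s - 3)*(s + 2)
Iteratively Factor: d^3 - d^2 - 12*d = (d - 4)*(d^2 + 3*d) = d*(d - 4)*(d + 3)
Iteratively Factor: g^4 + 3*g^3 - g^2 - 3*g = (g + 1)*(g^3 + 2*g^2 - 3*g) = g*(g + 1)*(g^2 + 2*g - 3) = g*(g - 1)*(g + 1)*(g + 3)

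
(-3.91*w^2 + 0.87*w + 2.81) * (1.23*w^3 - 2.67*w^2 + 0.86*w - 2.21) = -4.8093*w^5 + 11.5098*w^4 - 2.2292*w^3 + 1.8866*w^2 + 0.4939*w - 6.2101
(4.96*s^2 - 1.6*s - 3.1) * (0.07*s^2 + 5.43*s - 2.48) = 0.3472*s^4 + 26.8208*s^3 - 21.2058*s^2 - 12.865*s + 7.688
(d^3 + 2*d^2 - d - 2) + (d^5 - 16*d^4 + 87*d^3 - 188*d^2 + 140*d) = d^5 - 16*d^4 + 88*d^3 - 186*d^2 + 139*d - 2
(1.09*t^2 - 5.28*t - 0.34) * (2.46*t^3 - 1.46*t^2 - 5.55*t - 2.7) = 2.6814*t^5 - 14.5802*t^4 + 0.8229*t^3 + 26.8574*t^2 + 16.143*t + 0.918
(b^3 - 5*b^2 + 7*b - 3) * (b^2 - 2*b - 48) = b^5 - 7*b^4 - 31*b^3 + 223*b^2 - 330*b + 144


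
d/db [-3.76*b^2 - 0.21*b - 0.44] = -7.52*b - 0.21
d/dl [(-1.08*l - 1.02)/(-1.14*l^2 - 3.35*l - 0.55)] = (1.2312*l^2 + 3.618*l - (1.08*l + 1.02)*(2.28*l + 3.35) + 0.594)/(1.14*l^2 + 3.35*l + 0.55)^2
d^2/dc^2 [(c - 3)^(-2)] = 6/(c - 3)^4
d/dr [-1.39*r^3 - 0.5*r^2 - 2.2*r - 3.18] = -4.17*r^2 - 1.0*r - 2.2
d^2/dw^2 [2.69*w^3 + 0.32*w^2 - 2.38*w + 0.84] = 16.14*w + 0.64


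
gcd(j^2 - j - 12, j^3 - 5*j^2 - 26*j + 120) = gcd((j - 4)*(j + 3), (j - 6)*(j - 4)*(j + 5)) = j - 4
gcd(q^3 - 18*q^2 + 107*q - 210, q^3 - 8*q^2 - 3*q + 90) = q^2 - 11*q + 30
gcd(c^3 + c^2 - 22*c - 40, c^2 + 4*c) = c + 4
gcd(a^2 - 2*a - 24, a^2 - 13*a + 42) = a - 6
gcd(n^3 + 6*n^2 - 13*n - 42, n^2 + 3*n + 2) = n + 2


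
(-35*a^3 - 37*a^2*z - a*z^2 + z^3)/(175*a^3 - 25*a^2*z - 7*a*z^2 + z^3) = (a + z)/(-5*a + z)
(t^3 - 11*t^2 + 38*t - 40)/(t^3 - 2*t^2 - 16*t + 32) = (t - 5)/(t + 4)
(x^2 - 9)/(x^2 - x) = (x^2 - 9)/(x*(x - 1))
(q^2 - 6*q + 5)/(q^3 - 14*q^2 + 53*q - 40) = 1/(q - 8)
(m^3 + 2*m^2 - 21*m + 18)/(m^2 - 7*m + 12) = (m^2 + 5*m - 6)/(m - 4)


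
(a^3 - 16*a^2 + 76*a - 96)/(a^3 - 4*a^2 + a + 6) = (a^2 - 14*a + 48)/(a^2 - 2*a - 3)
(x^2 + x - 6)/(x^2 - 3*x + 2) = (x + 3)/(x - 1)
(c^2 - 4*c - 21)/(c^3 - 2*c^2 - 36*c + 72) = (c^2 - 4*c - 21)/(c^3 - 2*c^2 - 36*c + 72)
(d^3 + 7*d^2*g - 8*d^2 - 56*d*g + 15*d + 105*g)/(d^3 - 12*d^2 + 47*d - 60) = (d + 7*g)/(d - 4)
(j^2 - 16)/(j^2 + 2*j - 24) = (j + 4)/(j + 6)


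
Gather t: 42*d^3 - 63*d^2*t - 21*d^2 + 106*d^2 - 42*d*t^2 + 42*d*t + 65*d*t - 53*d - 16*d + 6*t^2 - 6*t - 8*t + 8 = 42*d^3 + 85*d^2 - 69*d + t^2*(6 - 42*d) + t*(-63*d^2 + 107*d - 14) + 8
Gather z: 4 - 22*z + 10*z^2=10*z^2 - 22*z + 4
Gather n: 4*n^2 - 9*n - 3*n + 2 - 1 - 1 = 4*n^2 - 12*n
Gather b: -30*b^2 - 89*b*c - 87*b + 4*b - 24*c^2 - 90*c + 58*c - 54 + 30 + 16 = -30*b^2 + b*(-89*c - 83) - 24*c^2 - 32*c - 8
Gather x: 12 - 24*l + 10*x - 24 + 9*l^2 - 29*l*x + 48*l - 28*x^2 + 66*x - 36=9*l^2 + 24*l - 28*x^2 + x*(76 - 29*l) - 48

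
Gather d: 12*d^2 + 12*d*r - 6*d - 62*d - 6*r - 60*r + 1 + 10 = 12*d^2 + d*(12*r - 68) - 66*r + 11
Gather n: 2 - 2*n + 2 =4 - 2*n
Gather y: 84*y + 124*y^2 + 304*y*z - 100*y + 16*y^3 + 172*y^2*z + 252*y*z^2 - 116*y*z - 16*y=16*y^3 + y^2*(172*z + 124) + y*(252*z^2 + 188*z - 32)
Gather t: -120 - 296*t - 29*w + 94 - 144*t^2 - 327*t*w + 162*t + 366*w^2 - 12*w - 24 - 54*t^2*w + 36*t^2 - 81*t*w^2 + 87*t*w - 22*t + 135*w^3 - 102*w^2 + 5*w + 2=t^2*(-54*w - 108) + t*(-81*w^2 - 240*w - 156) + 135*w^3 + 264*w^2 - 36*w - 48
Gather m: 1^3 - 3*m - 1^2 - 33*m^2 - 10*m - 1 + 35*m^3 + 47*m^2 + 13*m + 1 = 35*m^3 + 14*m^2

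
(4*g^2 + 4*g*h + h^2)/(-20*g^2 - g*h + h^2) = (-4*g^2 - 4*g*h - h^2)/(20*g^2 + g*h - h^2)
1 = 1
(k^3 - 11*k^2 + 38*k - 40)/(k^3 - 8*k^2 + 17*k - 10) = (k - 4)/(k - 1)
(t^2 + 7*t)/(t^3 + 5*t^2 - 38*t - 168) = t/(t^2 - 2*t - 24)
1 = 1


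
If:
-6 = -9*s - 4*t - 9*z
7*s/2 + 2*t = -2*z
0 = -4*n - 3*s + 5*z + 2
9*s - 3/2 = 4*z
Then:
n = 533/424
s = 63/106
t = -849/424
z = 51/53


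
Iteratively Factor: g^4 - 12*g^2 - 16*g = (g + 2)*(g^3 - 2*g^2 - 8*g) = g*(g + 2)*(g^2 - 2*g - 8) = g*(g + 2)^2*(g - 4)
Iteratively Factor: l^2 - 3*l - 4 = (l + 1)*(l - 4)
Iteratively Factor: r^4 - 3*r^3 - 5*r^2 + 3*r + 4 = (r - 4)*(r^3 + r^2 - r - 1) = (r - 4)*(r - 1)*(r^2 + 2*r + 1) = (r - 4)*(r - 1)*(r + 1)*(r + 1)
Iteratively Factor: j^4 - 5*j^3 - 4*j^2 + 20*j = (j - 5)*(j^3 - 4*j) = (j - 5)*(j - 2)*(j^2 + 2*j) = (j - 5)*(j - 2)*(j + 2)*(j)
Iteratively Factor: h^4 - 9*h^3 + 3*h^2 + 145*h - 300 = (h - 3)*(h^3 - 6*h^2 - 15*h + 100) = (h - 5)*(h - 3)*(h^2 - h - 20) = (h - 5)^2*(h - 3)*(h + 4)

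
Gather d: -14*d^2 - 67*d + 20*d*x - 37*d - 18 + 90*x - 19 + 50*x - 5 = -14*d^2 + d*(20*x - 104) + 140*x - 42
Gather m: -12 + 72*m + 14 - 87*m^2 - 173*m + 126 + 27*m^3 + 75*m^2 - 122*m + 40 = 27*m^3 - 12*m^2 - 223*m + 168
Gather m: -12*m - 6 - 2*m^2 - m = -2*m^2 - 13*m - 6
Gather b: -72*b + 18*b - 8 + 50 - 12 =30 - 54*b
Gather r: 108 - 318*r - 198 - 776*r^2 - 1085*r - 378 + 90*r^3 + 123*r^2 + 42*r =90*r^3 - 653*r^2 - 1361*r - 468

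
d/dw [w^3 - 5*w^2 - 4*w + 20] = 3*w^2 - 10*w - 4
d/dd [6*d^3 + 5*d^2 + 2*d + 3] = 18*d^2 + 10*d + 2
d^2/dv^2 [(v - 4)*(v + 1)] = 2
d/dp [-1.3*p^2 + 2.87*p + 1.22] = 2.87 - 2.6*p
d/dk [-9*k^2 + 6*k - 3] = 6 - 18*k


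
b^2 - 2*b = b*(b - 2)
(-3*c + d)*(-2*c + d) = 6*c^2 - 5*c*d + d^2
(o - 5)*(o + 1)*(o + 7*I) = o^3 - 4*o^2 + 7*I*o^2 - 5*o - 28*I*o - 35*I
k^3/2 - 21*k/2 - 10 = (k/2 + 1/2)*(k - 5)*(k + 4)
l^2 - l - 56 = (l - 8)*(l + 7)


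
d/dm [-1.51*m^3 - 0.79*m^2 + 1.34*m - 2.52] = -4.53*m^2 - 1.58*m + 1.34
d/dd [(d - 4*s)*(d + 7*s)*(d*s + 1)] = 3*d^2*s + 6*d*s^2 + 2*d - 28*s^3 + 3*s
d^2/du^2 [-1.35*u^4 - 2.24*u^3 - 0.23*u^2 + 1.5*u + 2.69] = -16.2*u^2 - 13.44*u - 0.46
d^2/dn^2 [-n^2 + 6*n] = -2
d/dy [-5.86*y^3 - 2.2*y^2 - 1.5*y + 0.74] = -17.58*y^2 - 4.4*y - 1.5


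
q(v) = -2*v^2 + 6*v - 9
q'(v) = 6 - 4*v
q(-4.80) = -83.88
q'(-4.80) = 25.20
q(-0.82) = -15.26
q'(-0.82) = 9.28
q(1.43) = -4.51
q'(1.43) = 0.28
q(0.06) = -8.65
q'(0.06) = 5.76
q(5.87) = -42.69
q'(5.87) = -17.48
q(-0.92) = -16.21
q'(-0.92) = 9.68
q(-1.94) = -28.17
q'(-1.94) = 13.76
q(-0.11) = -9.68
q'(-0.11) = 6.44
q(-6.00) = -117.00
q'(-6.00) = 30.00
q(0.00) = -9.00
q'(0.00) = 6.00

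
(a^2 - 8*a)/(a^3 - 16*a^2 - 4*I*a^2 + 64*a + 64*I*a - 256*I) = a/(a^2 - 4*a*(2 + I) + 32*I)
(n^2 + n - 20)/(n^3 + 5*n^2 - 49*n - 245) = (n - 4)/(n^2 - 49)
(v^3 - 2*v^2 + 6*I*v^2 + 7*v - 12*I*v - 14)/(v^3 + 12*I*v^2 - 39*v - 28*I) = (v^2 - v*(2 + I) + 2*I)/(v^2 + 5*I*v - 4)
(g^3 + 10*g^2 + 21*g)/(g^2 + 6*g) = (g^2 + 10*g + 21)/(g + 6)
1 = 1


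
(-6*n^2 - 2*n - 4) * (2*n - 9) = -12*n^3 + 50*n^2 + 10*n + 36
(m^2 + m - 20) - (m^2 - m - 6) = 2*m - 14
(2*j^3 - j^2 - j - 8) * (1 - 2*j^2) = -4*j^5 + 2*j^4 + 4*j^3 + 15*j^2 - j - 8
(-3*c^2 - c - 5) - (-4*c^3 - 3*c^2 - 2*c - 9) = 4*c^3 + c + 4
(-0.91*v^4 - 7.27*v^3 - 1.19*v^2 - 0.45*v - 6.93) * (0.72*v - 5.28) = -0.6552*v^5 - 0.4296*v^4 + 37.5288*v^3 + 5.9592*v^2 - 2.6136*v + 36.5904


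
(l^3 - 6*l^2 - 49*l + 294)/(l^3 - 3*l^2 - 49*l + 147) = (l - 6)/(l - 3)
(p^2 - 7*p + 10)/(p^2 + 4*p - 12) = (p - 5)/(p + 6)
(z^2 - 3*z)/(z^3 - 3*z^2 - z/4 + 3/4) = 4*z/(4*z^2 - 1)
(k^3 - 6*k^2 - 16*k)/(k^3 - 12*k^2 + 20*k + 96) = k/(k - 6)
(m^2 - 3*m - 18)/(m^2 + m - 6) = (m - 6)/(m - 2)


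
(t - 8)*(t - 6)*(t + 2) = t^3 - 12*t^2 + 20*t + 96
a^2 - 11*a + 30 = (a - 6)*(a - 5)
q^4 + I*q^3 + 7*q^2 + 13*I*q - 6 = (q - 3*I)*(q + I)^2*(q + 2*I)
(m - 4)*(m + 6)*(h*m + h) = h*m^3 + 3*h*m^2 - 22*h*m - 24*h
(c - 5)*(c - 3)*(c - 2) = c^3 - 10*c^2 + 31*c - 30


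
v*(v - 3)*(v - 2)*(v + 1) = v^4 - 4*v^3 + v^2 + 6*v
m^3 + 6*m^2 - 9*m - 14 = (m - 2)*(m + 1)*(m + 7)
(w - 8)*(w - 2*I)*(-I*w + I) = -I*w^3 - 2*w^2 + 9*I*w^2 + 18*w - 8*I*w - 16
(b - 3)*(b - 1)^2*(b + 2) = b^4 - 3*b^3 - 3*b^2 + 11*b - 6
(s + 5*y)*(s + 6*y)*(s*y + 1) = s^3*y + 11*s^2*y^2 + s^2 + 30*s*y^3 + 11*s*y + 30*y^2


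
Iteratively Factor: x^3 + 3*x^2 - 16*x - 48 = (x + 4)*(x^2 - x - 12) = (x - 4)*(x + 4)*(x + 3)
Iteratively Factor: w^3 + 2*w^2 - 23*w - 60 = (w + 3)*(w^2 - w - 20) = (w + 3)*(w + 4)*(w - 5)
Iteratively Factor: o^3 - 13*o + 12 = (o - 1)*(o^2 + o - 12) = (o - 1)*(o + 4)*(o - 3)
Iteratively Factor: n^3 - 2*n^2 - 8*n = (n - 4)*(n^2 + 2*n) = n*(n - 4)*(n + 2)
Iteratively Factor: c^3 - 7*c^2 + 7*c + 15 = (c + 1)*(c^2 - 8*c + 15) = (c - 5)*(c + 1)*(c - 3)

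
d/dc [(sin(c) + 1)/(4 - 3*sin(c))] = 7*cos(c)/(3*sin(c) - 4)^2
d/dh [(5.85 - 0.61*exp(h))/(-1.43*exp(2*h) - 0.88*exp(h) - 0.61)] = (-0.8723*exp(2*h) + 16.731*exp(h) + 5.5201)*exp(h)/(2.0449*exp(4*h) + 2.5168*exp(3*h) + 2.519*exp(2*h) + 1.0736*exp(h) + 0.3721)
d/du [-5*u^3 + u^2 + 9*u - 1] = -15*u^2 + 2*u + 9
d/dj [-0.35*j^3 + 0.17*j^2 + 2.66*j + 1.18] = -1.05*j^2 + 0.34*j + 2.66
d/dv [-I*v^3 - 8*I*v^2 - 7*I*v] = I*(-3*v^2 - 16*v - 7)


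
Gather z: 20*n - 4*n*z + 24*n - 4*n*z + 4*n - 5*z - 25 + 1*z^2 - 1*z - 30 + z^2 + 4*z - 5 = 48*n + 2*z^2 + z*(-8*n - 2) - 60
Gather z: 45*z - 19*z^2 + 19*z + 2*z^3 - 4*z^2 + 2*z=2*z^3 - 23*z^2 + 66*z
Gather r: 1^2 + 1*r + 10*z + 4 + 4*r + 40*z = 5*r + 50*z + 5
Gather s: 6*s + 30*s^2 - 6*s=30*s^2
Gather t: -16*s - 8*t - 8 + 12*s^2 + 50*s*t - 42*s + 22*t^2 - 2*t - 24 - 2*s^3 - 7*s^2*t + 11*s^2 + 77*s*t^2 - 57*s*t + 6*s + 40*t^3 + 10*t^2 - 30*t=-2*s^3 + 23*s^2 - 52*s + 40*t^3 + t^2*(77*s + 32) + t*(-7*s^2 - 7*s - 40) - 32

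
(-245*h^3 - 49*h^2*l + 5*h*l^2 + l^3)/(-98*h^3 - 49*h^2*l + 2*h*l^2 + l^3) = (5*h + l)/(2*h + l)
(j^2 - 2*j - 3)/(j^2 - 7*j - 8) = (j - 3)/(j - 8)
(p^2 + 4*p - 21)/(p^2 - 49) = (p - 3)/(p - 7)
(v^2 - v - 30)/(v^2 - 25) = (v - 6)/(v - 5)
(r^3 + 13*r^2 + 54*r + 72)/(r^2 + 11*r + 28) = (r^2 + 9*r + 18)/(r + 7)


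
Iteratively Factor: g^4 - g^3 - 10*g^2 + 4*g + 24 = (g + 2)*(g^3 - 3*g^2 - 4*g + 12) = (g - 3)*(g + 2)*(g^2 - 4) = (g - 3)*(g + 2)^2*(g - 2)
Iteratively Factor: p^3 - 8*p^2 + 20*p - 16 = (p - 2)*(p^2 - 6*p + 8) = (p - 4)*(p - 2)*(p - 2)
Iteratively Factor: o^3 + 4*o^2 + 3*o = (o + 3)*(o^2 + o) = o*(o + 3)*(o + 1)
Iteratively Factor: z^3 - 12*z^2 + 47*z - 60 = (z - 5)*(z^2 - 7*z + 12) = (z - 5)*(z - 3)*(z - 4)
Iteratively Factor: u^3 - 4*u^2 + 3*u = (u - 3)*(u^2 - u) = (u - 3)*(u - 1)*(u)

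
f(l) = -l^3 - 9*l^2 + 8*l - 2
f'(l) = -3*l^2 - 18*l + 8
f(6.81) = -680.73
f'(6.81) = -253.71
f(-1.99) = -45.68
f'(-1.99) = 31.94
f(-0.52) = -8.45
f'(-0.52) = 16.55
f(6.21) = -538.88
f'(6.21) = -219.47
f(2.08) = -33.30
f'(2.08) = -42.42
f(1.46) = -12.62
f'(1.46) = -24.67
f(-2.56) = -64.69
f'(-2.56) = 34.42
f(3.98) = -175.77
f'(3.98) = -111.16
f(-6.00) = -158.00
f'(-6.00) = 8.00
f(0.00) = -2.00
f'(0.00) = 8.00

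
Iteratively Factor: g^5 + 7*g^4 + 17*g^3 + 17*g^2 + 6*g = (g + 2)*(g^4 + 5*g^3 + 7*g^2 + 3*g) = (g + 1)*(g + 2)*(g^3 + 4*g^2 + 3*g) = g*(g + 1)*(g + 2)*(g^2 + 4*g + 3) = g*(g + 1)*(g + 2)*(g + 3)*(g + 1)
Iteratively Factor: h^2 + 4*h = (h + 4)*(h)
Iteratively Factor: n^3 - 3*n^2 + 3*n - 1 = (n - 1)*(n^2 - 2*n + 1) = (n - 1)^2*(n - 1)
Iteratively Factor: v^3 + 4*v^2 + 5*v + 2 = (v + 1)*(v^2 + 3*v + 2) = (v + 1)^2*(v + 2)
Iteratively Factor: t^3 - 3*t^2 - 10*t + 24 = (t - 2)*(t^2 - t - 12) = (t - 4)*(t - 2)*(t + 3)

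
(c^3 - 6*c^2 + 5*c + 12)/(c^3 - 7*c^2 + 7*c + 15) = (c - 4)/(c - 5)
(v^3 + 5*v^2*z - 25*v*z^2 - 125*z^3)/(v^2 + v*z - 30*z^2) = (v^2 + 10*v*z + 25*z^2)/(v + 6*z)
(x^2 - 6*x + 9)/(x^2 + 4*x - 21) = (x - 3)/(x + 7)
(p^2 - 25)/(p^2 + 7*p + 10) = (p - 5)/(p + 2)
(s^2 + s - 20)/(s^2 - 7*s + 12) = (s + 5)/(s - 3)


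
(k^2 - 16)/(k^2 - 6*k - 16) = (16 - k^2)/(-k^2 + 6*k + 16)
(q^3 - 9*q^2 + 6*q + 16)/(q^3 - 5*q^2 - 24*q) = (q^2 - q - 2)/(q*(q + 3))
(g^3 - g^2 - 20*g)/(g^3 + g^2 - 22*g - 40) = g/(g + 2)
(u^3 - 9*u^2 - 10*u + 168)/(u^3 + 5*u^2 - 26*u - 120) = (u^2 - 13*u + 42)/(u^2 + u - 30)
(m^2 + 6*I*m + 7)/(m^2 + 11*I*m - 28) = (m - I)/(m + 4*I)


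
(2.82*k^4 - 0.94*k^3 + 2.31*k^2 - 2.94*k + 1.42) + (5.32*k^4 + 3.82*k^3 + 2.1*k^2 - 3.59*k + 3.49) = 8.14*k^4 + 2.88*k^3 + 4.41*k^2 - 6.53*k + 4.91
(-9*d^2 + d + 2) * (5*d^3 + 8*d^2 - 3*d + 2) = -45*d^5 - 67*d^4 + 45*d^3 - 5*d^2 - 4*d + 4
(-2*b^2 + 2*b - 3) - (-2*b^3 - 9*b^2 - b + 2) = 2*b^3 + 7*b^2 + 3*b - 5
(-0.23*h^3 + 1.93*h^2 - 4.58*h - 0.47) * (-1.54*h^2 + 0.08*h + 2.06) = 0.3542*h^5 - 2.9906*h^4 + 6.7338*h^3 + 4.3332*h^2 - 9.4724*h - 0.9682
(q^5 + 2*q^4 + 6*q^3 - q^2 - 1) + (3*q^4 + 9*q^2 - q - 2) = q^5 + 5*q^4 + 6*q^3 + 8*q^2 - q - 3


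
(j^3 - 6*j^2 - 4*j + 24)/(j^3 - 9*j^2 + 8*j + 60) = (j - 2)/(j - 5)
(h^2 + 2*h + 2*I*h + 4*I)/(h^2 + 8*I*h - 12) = (h + 2)/(h + 6*I)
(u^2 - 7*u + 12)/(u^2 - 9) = (u - 4)/(u + 3)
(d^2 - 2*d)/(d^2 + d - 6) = d/(d + 3)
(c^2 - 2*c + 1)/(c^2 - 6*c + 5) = (c - 1)/(c - 5)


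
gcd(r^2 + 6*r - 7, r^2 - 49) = r + 7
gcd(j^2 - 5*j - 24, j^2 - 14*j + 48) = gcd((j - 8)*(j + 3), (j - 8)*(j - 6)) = j - 8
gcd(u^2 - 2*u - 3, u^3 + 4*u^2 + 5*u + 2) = u + 1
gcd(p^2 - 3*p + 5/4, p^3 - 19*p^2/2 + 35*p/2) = p - 5/2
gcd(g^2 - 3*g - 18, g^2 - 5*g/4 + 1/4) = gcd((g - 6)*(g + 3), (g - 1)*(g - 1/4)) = 1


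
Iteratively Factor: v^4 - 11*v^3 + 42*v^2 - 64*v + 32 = (v - 4)*(v^3 - 7*v^2 + 14*v - 8) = (v - 4)^2*(v^2 - 3*v + 2) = (v - 4)^2*(v - 2)*(v - 1)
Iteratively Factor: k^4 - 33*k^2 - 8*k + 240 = (k + 4)*(k^3 - 4*k^2 - 17*k + 60) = (k + 4)^2*(k^2 - 8*k + 15) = (k - 3)*(k + 4)^2*(k - 5)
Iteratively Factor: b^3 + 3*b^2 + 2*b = (b + 2)*(b^2 + b) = b*(b + 2)*(b + 1)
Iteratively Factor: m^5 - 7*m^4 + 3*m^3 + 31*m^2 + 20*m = (m - 5)*(m^4 - 2*m^3 - 7*m^2 - 4*m) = m*(m - 5)*(m^3 - 2*m^2 - 7*m - 4) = m*(m - 5)*(m + 1)*(m^2 - 3*m - 4) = m*(m - 5)*(m + 1)^2*(m - 4)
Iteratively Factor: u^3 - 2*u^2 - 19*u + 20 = (u - 1)*(u^2 - u - 20) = (u - 1)*(u + 4)*(u - 5)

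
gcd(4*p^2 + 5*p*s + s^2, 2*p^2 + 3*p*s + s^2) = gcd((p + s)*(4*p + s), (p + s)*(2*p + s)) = p + s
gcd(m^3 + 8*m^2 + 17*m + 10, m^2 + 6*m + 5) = m^2 + 6*m + 5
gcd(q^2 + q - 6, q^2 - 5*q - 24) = q + 3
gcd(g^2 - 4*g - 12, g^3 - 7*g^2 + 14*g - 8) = 1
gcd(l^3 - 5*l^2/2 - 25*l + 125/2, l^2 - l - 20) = l - 5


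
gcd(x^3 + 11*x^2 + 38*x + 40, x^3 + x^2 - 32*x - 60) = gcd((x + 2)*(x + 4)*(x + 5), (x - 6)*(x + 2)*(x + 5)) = x^2 + 7*x + 10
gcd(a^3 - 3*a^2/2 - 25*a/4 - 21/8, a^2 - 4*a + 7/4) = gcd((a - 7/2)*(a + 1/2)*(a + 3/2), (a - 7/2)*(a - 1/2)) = a - 7/2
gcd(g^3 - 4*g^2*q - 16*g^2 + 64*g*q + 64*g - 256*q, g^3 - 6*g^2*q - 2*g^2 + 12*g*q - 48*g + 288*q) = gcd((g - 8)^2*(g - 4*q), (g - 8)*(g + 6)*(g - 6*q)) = g - 8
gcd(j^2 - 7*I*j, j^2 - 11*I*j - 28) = j - 7*I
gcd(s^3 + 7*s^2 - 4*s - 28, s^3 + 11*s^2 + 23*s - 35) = s + 7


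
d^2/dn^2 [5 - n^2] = -2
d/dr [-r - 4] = -1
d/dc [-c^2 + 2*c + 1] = 2 - 2*c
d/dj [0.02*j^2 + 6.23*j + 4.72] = 0.04*j + 6.23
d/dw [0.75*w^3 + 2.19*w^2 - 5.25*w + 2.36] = 2.25*w^2 + 4.38*w - 5.25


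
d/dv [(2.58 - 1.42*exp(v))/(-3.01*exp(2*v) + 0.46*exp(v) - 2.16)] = (-4.2742*exp(2*v) + 15.5316*exp(v) + 1.8804)*exp(v)/(9.0601*exp(4*v) - 2.7692*exp(3*v) + 13.2148*exp(2*v) - 1.9872*exp(v) + 4.6656)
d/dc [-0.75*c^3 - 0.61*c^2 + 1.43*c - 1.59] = -2.25*c^2 - 1.22*c + 1.43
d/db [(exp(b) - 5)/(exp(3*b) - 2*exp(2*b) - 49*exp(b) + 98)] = ((exp(b) - 5)*(-3*exp(2*b) + 4*exp(b) + 49) + exp(3*b) - 2*exp(2*b) - 49*exp(b) + 98)*exp(b)/(exp(3*b) - 2*exp(2*b) - 49*exp(b) + 98)^2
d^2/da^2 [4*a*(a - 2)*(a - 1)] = 24*a - 24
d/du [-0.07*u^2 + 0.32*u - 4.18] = 0.32 - 0.14*u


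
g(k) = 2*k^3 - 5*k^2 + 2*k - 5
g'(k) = 6*k^2 - 10*k + 2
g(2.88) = 7.06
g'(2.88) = 22.97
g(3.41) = 22.98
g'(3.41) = 37.67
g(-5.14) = -418.97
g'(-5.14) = 211.92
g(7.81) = 658.40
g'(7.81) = 289.88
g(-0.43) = -6.94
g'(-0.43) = 7.41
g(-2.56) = -76.44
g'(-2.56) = 66.92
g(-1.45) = -24.51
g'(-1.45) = 29.12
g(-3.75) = -188.28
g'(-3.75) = 123.88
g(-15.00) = -7910.00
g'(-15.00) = 1502.00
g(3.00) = 10.00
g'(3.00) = 26.00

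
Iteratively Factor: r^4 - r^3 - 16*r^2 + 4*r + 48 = (r - 4)*(r^3 + 3*r^2 - 4*r - 12) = (r - 4)*(r + 2)*(r^2 + r - 6) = (r - 4)*(r + 2)*(r + 3)*(r - 2)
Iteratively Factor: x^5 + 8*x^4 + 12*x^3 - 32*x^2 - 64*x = (x + 4)*(x^4 + 4*x^3 - 4*x^2 - 16*x) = (x + 4)^2*(x^3 - 4*x) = (x + 2)*(x + 4)^2*(x^2 - 2*x) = x*(x + 2)*(x + 4)^2*(x - 2)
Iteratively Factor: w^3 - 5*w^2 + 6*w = (w - 2)*(w^2 - 3*w) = (w - 3)*(w - 2)*(w)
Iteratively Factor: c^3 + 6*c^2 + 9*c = (c)*(c^2 + 6*c + 9) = c*(c + 3)*(c + 3)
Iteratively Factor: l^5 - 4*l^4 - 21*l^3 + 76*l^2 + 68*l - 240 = (l - 2)*(l^4 - 2*l^3 - 25*l^2 + 26*l + 120) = (l - 2)*(l + 2)*(l^3 - 4*l^2 - 17*l + 60) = (l - 5)*(l - 2)*(l + 2)*(l^2 + l - 12) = (l - 5)*(l - 3)*(l - 2)*(l + 2)*(l + 4)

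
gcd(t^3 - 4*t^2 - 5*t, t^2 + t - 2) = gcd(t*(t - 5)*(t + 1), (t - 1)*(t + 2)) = 1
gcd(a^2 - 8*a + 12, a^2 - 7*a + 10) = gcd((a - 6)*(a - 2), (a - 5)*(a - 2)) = a - 2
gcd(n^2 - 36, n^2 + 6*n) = n + 6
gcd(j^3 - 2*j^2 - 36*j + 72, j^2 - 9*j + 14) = j - 2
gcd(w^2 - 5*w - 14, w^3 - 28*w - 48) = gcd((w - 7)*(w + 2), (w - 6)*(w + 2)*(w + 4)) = w + 2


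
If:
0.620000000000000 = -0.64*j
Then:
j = -0.97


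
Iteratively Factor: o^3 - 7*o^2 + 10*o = (o)*(o^2 - 7*o + 10) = o*(o - 5)*(o - 2)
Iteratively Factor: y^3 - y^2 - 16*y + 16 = (y - 1)*(y^2 - 16) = (y - 4)*(y - 1)*(y + 4)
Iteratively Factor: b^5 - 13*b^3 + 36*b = (b - 3)*(b^4 + 3*b^3 - 4*b^2 - 12*b) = (b - 3)*(b - 2)*(b^3 + 5*b^2 + 6*b) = b*(b - 3)*(b - 2)*(b^2 + 5*b + 6) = b*(b - 3)*(b - 2)*(b + 3)*(b + 2)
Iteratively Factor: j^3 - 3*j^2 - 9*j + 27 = (j - 3)*(j^2 - 9) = (j - 3)^2*(j + 3)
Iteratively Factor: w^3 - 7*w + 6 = (w - 2)*(w^2 + 2*w - 3) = (w - 2)*(w - 1)*(w + 3)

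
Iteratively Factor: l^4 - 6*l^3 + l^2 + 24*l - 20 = (l - 2)*(l^3 - 4*l^2 - 7*l + 10) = (l - 2)*(l - 1)*(l^2 - 3*l - 10) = (l - 2)*(l - 1)*(l + 2)*(l - 5)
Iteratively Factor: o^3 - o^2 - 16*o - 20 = (o + 2)*(o^2 - 3*o - 10) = (o - 5)*(o + 2)*(o + 2)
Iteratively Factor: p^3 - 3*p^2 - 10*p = (p + 2)*(p^2 - 5*p) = (p - 5)*(p + 2)*(p)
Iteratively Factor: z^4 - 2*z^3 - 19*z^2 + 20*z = (z)*(z^3 - 2*z^2 - 19*z + 20) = z*(z - 5)*(z^2 + 3*z - 4) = z*(z - 5)*(z - 1)*(z + 4)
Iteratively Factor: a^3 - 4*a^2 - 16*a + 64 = (a - 4)*(a^2 - 16) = (a - 4)*(a + 4)*(a - 4)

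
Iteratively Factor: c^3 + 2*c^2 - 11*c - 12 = (c + 1)*(c^2 + c - 12) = (c - 3)*(c + 1)*(c + 4)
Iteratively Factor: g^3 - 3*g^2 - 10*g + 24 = (g + 3)*(g^2 - 6*g + 8) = (g - 2)*(g + 3)*(g - 4)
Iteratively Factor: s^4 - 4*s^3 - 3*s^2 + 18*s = (s)*(s^3 - 4*s^2 - 3*s + 18) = s*(s - 3)*(s^2 - s - 6) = s*(s - 3)^2*(s + 2)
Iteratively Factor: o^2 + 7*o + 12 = (o + 3)*(o + 4)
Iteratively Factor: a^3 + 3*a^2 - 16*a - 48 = (a + 4)*(a^2 - a - 12) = (a + 3)*(a + 4)*(a - 4)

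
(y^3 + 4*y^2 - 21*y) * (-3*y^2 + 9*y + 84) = -3*y^5 - 3*y^4 + 183*y^3 + 147*y^2 - 1764*y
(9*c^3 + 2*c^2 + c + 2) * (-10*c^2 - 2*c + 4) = -90*c^5 - 38*c^4 + 22*c^3 - 14*c^2 + 8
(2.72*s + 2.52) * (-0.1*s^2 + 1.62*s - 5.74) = -0.272*s^3 + 4.1544*s^2 - 11.5304*s - 14.4648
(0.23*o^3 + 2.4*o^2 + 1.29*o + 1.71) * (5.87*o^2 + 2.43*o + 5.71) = 1.3501*o^5 + 14.6469*o^4 + 14.7176*o^3 + 26.8764*o^2 + 11.5212*o + 9.7641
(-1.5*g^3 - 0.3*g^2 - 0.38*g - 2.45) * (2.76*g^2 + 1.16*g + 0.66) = -4.14*g^5 - 2.568*g^4 - 2.3868*g^3 - 7.4008*g^2 - 3.0928*g - 1.617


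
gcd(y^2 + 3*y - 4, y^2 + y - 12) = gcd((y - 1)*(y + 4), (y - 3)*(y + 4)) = y + 4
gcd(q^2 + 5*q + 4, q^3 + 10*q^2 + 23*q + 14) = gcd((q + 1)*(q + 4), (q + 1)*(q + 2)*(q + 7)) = q + 1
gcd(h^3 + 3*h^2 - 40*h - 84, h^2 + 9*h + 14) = h^2 + 9*h + 14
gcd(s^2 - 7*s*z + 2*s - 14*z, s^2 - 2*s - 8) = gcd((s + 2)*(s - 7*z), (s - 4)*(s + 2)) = s + 2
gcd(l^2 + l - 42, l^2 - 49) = l + 7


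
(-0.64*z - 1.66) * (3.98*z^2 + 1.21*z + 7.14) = -2.5472*z^3 - 7.3812*z^2 - 6.5782*z - 11.8524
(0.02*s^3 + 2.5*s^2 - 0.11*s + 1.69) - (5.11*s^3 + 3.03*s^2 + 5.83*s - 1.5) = -5.09*s^3 - 0.53*s^2 - 5.94*s + 3.19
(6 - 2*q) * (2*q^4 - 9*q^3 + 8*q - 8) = -4*q^5 + 30*q^4 - 54*q^3 - 16*q^2 + 64*q - 48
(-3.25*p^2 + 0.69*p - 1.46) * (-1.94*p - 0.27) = 6.305*p^3 - 0.4611*p^2 + 2.6461*p + 0.3942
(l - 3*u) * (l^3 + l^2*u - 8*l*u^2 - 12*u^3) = l^4 - 2*l^3*u - 11*l^2*u^2 + 12*l*u^3 + 36*u^4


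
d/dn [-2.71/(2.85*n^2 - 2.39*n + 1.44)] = (15.447*n - 6.4769)/(2.85*n^2 - 2.39*n + 1.44)^2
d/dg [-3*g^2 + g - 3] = 1 - 6*g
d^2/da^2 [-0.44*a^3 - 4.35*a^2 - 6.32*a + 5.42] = -2.64*a - 8.7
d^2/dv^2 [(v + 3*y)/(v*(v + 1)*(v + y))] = 2*(-v^2*(v + 1)^2*(v + y) + v^2*(v + 1)^2*(v + 3*y) - v^2*(v + 1)*(v + y)^2 + v^2*(v + 1)*(v + y)*(v + 3*y) + v^2*(v + y)^2*(v + 3*y) - v*(v + 1)^2*(v + y)^2 + v*(v + 1)^2*(v + y)*(v + 3*y) + v*(v + 1)*(v + y)^2*(v + 3*y) + (v + 1)^2*(v + y)^2*(v + 3*y))/(v^3*(v + 1)^3*(v + y)^3)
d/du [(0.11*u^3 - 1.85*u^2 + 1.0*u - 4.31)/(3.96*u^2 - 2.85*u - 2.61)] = (0.4356*u^4 - 0.627000000000001*u^3 + 0.451200000000002*u^2 + 43.7922*u - 14.8935)/(15.6816*u^4 - 22.572*u^3 - 12.5487*u^2 + 14.877*u + 6.8121)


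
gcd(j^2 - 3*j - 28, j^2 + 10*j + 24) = j + 4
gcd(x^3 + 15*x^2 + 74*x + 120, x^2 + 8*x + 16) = x + 4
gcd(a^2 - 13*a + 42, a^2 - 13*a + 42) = a^2 - 13*a + 42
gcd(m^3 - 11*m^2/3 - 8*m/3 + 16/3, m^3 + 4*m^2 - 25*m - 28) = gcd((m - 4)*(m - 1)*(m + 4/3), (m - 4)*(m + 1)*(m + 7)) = m - 4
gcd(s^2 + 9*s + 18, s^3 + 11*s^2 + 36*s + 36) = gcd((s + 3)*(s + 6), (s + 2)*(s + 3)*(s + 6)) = s^2 + 9*s + 18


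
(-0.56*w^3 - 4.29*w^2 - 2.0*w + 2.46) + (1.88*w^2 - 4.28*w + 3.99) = -0.56*w^3 - 2.41*w^2 - 6.28*w + 6.45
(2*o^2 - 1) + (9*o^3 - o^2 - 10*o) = 9*o^3 + o^2 - 10*o - 1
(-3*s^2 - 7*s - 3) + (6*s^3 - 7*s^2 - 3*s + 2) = 6*s^3 - 10*s^2 - 10*s - 1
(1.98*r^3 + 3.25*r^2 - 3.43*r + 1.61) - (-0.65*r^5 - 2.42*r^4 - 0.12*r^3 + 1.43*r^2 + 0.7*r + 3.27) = 0.65*r^5 + 2.42*r^4 + 2.1*r^3 + 1.82*r^2 - 4.13*r - 1.66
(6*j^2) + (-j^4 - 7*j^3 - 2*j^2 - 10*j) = -j^4 - 7*j^3 + 4*j^2 - 10*j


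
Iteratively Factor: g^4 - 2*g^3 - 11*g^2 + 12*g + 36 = (g + 2)*(g^3 - 4*g^2 - 3*g + 18) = (g - 3)*(g + 2)*(g^2 - g - 6) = (g - 3)*(g + 2)^2*(g - 3)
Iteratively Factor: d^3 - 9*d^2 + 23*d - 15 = (d - 1)*(d^2 - 8*d + 15) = (d - 5)*(d - 1)*(d - 3)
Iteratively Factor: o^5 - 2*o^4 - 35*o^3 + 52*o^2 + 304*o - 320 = (o - 5)*(o^4 + 3*o^3 - 20*o^2 - 48*o + 64) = (o - 5)*(o - 4)*(o^3 + 7*o^2 + 8*o - 16) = (o - 5)*(o - 4)*(o - 1)*(o^2 + 8*o + 16) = (o - 5)*(o - 4)*(o - 1)*(o + 4)*(o + 4)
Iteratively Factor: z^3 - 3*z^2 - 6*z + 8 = (z - 4)*(z^2 + z - 2) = (z - 4)*(z - 1)*(z + 2)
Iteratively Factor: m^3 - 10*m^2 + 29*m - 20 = (m - 5)*(m^2 - 5*m + 4) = (m - 5)*(m - 1)*(m - 4)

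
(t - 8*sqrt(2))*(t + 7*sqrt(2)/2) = t^2 - 9*sqrt(2)*t/2 - 56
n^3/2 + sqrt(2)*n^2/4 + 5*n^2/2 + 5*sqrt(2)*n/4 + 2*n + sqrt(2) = (n/2 + 1/2)*(n + 4)*(n + sqrt(2)/2)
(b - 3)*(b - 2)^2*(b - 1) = b^4 - 8*b^3 + 23*b^2 - 28*b + 12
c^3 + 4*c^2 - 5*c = c*(c - 1)*(c + 5)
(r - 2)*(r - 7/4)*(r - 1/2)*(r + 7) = r^4 + 11*r^3/4 - 195*r^2/8 + 287*r/8 - 49/4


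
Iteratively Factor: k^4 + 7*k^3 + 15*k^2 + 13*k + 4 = (k + 1)*(k^3 + 6*k^2 + 9*k + 4) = (k + 1)^2*(k^2 + 5*k + 4) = (k + 1)^3*(k + 4)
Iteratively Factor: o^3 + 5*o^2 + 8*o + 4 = (o + 1)*(o^2 + 4*o + 4) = (o + 1)*(o + 2)*(o + 2)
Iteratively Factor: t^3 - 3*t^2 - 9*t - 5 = (t + 1)*(t^2 - 4*t - 5) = (t - 5)*(t + 1)*(t + 1)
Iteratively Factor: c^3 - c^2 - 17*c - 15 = (c - 5)*(c^2 + 4*c + 3) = (c - 5)*(c + 1)*(c + 3)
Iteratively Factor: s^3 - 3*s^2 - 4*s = (s)*(s^2 - 3*s - 4) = s*(s + 1)*(s - 4)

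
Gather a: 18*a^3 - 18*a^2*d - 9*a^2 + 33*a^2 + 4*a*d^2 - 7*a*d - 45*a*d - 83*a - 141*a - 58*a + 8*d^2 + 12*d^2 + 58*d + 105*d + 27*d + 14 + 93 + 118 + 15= 18*a^3 + a^2*(24 - 18*d) + a*(4*d^2 - 52*d - 282) + 20*d^2 + 190*d + 240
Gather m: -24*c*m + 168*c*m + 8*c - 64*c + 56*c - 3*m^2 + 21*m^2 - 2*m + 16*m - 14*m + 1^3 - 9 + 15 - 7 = 144*c*m + 18*m^2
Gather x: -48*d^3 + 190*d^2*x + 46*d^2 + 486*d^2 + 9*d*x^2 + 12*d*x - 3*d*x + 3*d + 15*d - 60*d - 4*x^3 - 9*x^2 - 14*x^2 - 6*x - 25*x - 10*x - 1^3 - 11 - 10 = -48*d^3 + 532*d^2 - 42*d - 4*x^3 + x^2*(9*d - 23) + x*(190*d^2 + 9*d - 41) - 22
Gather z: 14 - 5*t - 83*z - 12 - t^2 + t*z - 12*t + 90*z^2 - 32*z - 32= -t^2 - 17*t + 90*z^2 + z*(t - 115) - 30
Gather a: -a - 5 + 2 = -a - 3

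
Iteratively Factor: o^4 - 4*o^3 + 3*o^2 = (o)*(o^3 - 4*o^2 + 3*o) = o^2*(o^2 - 4*o + 3) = o^2*(o - 3)*(o - 1)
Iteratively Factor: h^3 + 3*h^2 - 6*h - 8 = (h + 4)*(h^2 - h - 2) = (h - 2)*(h + 4)*(h + 1)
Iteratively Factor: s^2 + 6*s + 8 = (s + 4)*(s + 2)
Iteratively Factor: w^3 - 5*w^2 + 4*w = (w)*(w^2 - 5*w + 4) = w*(w - 1)*(w - 4)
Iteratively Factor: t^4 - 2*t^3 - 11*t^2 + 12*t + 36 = (t - 3)*(t^3 + t^2 - 8*t - 12) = (t - 3)^2*(t^2 + 4*t + 4) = (t - 3)^2*(t + 2)*(t + 2)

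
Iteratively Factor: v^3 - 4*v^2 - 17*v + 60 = (v + 4)*(v^2 - 8*v + 15) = (v - 5)*(v + 4)*(v - 3)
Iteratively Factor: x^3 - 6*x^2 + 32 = (x - 4)*(x^2 - 2*x - 8) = (x - 4)^2*(x + 2)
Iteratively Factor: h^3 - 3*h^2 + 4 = (h + 1)*(h^2 - 4*h + 4) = (h - 2)*(h + 1)*(h - 2)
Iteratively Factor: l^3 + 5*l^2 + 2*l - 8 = (l + 4)*(l^2 + l - 2) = (l - 1)*(l + 4)*(l + 2)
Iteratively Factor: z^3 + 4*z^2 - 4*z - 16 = (z + 4)*(z^2 - 4) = (z - 2)*(z + 4)*(z + 2)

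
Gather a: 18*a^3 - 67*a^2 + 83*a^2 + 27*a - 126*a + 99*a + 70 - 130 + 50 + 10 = 18*a^3 + 16*a^2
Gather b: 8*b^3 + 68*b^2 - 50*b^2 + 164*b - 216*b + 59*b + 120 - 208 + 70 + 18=8*b^3 + 18*b^2 + 7*b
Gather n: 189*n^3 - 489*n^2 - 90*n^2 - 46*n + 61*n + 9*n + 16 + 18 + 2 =189*n^3 - 579*n^2 + 24*n + 36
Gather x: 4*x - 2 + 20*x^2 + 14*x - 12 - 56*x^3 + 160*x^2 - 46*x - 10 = -56*x^3 + 180*x^2 - 28*x - 24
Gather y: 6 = 6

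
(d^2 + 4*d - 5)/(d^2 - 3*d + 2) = (d + 5)/(d - 2)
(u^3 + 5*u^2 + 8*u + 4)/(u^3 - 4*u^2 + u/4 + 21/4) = 4*(u^2 + 4*u + 4)/(4*u^2 - 20*u + 21)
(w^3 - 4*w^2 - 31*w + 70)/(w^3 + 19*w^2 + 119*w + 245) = (w^2 - 9*w + 14)/(w^2 + 14*w + 49)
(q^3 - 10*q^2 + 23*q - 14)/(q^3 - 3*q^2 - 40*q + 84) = (q - 1)/(q + 6)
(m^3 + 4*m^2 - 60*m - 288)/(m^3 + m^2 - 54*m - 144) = (m + 6)/(m + 3)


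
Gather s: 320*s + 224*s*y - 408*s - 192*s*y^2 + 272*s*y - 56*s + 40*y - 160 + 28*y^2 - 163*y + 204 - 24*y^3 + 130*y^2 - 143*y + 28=s*(-192*y^2 + 496*y - 144) - 24*y^3 + 158*y^2 - 266*y + 72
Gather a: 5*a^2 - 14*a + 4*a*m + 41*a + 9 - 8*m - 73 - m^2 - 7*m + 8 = 5*a^2 + a*(4*m + 27) - m^2 - 15*m - 56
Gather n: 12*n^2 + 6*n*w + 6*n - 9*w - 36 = 12*n^2 + n*(6*w + 6) - 9*w - 36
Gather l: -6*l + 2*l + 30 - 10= 20 - 4*l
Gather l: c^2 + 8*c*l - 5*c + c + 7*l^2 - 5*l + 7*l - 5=c^2 - 4*c + 7*l^2 + l*(8*c + 2) - 5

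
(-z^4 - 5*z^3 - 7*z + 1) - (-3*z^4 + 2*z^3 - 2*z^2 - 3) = 2*z^4 - 7*z^3 + 2*z^2 - 7*z + 4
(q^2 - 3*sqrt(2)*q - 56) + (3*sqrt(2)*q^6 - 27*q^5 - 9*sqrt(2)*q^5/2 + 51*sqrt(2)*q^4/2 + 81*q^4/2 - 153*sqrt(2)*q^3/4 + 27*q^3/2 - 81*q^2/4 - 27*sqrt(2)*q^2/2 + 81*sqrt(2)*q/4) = 3*sqrt(2)*q^6 - 27*q^5 - 9*sqrt(2)*q^5/2 + 51*sqrt(2)*q^4/2 + 81*q^4/2 - 153*sqrt(2)*q^3/4 + 27*q^3/2 - 77*q^2/4 - 27*sqrt(2)*q^2/2 + 69*sqrt(2)*q/4 - 56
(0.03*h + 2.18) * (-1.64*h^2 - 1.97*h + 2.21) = -0.0492*h^3 - 3.6343*h^2 - 4.2283*h + 4.8178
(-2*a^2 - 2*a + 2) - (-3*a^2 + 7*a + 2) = a^2 - 9*a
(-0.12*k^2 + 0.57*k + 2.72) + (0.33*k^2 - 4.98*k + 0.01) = 0.21*k^2 - 4.41*k + 2.73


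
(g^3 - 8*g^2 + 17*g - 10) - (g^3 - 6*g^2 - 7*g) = -2*g^2 + 24*g - 10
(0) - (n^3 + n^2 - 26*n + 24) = -n^3 - n^2 + 26*n - 24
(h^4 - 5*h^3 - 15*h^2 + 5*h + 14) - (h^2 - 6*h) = h^4 - 5*h^3 - 16*h^2 + 11*h + 14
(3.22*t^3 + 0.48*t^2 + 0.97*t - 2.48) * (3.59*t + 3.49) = 11.5598*t^4 + 12.961*t^3 + 5.1575*t^2 - 5.5179*t - 8.6552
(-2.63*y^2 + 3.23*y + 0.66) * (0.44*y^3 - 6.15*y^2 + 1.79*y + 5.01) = -1.1572*y^5 + 17.5957*y^4 - 24.2818*y^3 - 11.4536*y^2 + 17.3637*y + 3.3066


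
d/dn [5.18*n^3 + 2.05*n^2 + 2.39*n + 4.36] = 15.54*n^2 + 4.1*n + 2.39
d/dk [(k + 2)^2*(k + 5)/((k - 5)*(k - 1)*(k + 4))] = (-11*k^4 - 86*k^3 - 123*k^2 + 440*k + 860)/(k^6 - 4*k^5 - 34*k^4 + 116*k^3 + 281*k^2 - 760*k + 400)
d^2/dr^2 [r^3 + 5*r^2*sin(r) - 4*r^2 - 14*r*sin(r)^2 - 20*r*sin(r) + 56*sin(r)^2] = -5*r^2*sin(r) + 20*sqrt(2)*r*sin(r + pi/4) - 28*r*cos(2*r) + 6*r + 10*sin(r) - 28*sin(2*r) - 40*cos(r) + 112*cos(2*r) - 8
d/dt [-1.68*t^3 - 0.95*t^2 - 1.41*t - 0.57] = -5.04*t^2 - 1.9*t - 1.41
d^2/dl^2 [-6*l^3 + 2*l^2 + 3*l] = 4 - 36*l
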